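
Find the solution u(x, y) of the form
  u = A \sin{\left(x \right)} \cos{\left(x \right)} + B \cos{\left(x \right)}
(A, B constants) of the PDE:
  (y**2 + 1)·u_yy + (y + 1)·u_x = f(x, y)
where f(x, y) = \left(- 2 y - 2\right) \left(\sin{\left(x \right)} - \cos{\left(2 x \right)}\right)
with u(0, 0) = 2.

Substitute the ansatz u = A \sin{\left(x \right)} \cos{\left(x \right)} + B \cos{\left(x \right)} into the left-hand side.
Derivatives of the ansatz:
  u_yy = 0
  u_x = - A \sin^{2}{\left(x \right)} + A \cos^{2}{\left(x \right)} - B \sin{\left(x \right)}
Term by term:
  (y**2 + 1)·u_yy = 0
  (y + 1)·u_x = - A y \sin^{2}{\left(x \right)} + A y \cos^{2}{\left(x \right)} - A \sin^{2}{\left(x \right)} + A \cos^{2}{\left(x \right)} - B y \sin{\left(x \right)} - B \sin{\left(x \right)}
So the left-hand side equals
  - A y \sin^{2}{\left(x \right)} + A y \cos^{2}{\left(x \right)} - A \sin^{2}{\left(x \right)} + A \cos^{2}{\left(x \right)} - B y \sin{\left(x \right)} - B \sin{\left(x \right)}
This must equal f(x, y) identically; expanded, f = - 2 y \sin^{2}{\left(x \right)} - 2 y \sin{\left(x \right)} + 2 y \cos^{2}{\left(x \right)} - 2 \sin^{2}{\left(x \right)} - 2 \sin{\left(x \right)} + 2 \cos^{2}{\left(x \right)}.
Matching coefficients of the independent functions:
  [y \sin{\left(x \right)}, \sin{\left(x \right)}]:  - B = -2
  [y \sin^{2}{\left(x \right)}, \sin^{2}{\left(x \right)}]:  - A = -2
  [y \cos^{2}{\left(x \right)}, \cos^{2}{\left(x \right)}]:  A = 2
Solving: A = 2, B = 2.
Check against the point condition:
  u(0, 0) = 2  ⟹  B = 2  ✓
Hence u(x, y) = 2 \sin{\left(x \right)} \cos{\left(x \right)} + 2 \cos{\left(x \right)}.

Answer: u(x, y) = 2 \sin{\left(x \right)} \cos{\left(x \right)} + 2 \cos{\left(x \right)}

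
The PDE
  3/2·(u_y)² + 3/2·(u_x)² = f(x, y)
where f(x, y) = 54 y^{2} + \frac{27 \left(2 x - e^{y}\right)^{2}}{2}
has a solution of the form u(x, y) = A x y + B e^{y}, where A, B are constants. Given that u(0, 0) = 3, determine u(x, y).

Substitute the ansatz u = A x y + B e^{y} into the left-hand side.
Derivatives of the ansatz:
  u_y = A x + B e^{y}
  u_x = A y
Term by term:
  3/2·(u_y)² = \frac{3 A^{2} x^{2}}{2} + 3 A B x e^{y} + \frac{3 B^{2} e^{2 y}}{2}
  3/2·(u_x)² = \frac{3 A^{2} y^{2}}{2}
So the left-hand side equals
  \frac{3 A^{2} x^{2}}{2} + \frac{3 A^{2} y^{2}}{2} + 3 A B x e^{y} + \frac{3 B^{2} e^{2 y}}{2}
This must equal f(x, y) identically; expanded, f = 54 x^{2} - 54 x e^{y} + 54 y^{2} + \frac{27 e^{2 y}}{2}.
Matching coefficients of the independent functions:
  [x^{2}, y^{2}]:  \frac{3 A^{2}}{2} = 54
  [x e^{y}]:  3 A B = -54
  [e^{2 y}]:  \frac{3 B^{2}}{2} = \frac{27}{2}
These equations allow (A, B) = (-6, 3) or (6, -3).
Impose the point condition(s):
  u(0, 0) = 3  ⟹  B = 3
Only A = -6, B = 3 satisfies everything.
Hence u(x, y) = - 6 x y + 3 e^{y}.

Answer: u(x, y) = - 6 x y + 3 e^{y}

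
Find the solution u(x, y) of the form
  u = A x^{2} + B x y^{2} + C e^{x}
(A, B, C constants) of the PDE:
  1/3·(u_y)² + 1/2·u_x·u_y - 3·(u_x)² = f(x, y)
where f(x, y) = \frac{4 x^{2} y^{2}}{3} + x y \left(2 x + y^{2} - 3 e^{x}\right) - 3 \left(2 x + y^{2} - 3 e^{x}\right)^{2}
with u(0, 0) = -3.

Substitute the ansatz u = A x^{2} + B x y^{2} + C e^{x} into the left-hand side.
Derivatives of the ansatz:
  u_y = 2 B x y
  u_x = 2 A x + B y^{2} + C e^{x}
Term by term:
  1/3·(u_y)² = \frac{4 B^{2} x^{2} y^{2}}{3}
  1/2·u_x·u_y = 2 A B x^{2} y + B^{2} x y^{3} + B C x y e^{x}
  -3·(u_x)² = - 12 A^{2} x^{2} - 12 A B x y^{2} - 12 A C x e^{x} - 3 B^{2} y^{4} - 6 B C y^{2} e^{x} - 3 C^{2} e^{2 x}
So the left-hand side equals
  - 12 A^{2} x^{2} + 2 A B x^{2} y - 12 A B x y^{2} - 12 A C x e^{x} + \frac{4 B^{2} x^{2} y^{2}}{3} + B^{2} x y^{3} - 3 B^{2} y^{4} + B C x y e^{x} - 6 B C y^{2} e^{x} - 3 C^{2} e^{2 x}
This must equal f(x, y) identically; expanded, f = \frac{4 x^{2} y^{2}}{3} + 2 x^{2} y - 12 x^{2} + x y^{3} - 12 x y^{2} - 3 x y e^{x} + 36 x e^{x} - 3 y^{4} + 18 y^{2} e^{x} - 27 e^{2 x}.
Matching coefficients of the independent functions:
  [x^{2}]:  - 12 A^{2} = -12
  [y^{4}]:  - 3 B^{2} = -3
  [x y^{2}]:  - 12 A B = -12
  [x y^{3}]:  B^{2} = 1
  [x e^{x}]:  - 12 A C = 36
  [x^{2} y]:  2 A B = 2
  [x^{2} y^{2}]:  \frac{4 B^{2}}{3} = \frac{4}{3}
  [y^{2} e^{x}]:  - 6 B C = 18
  [x y e^{x}]:  B C = -3
  [e^{2 x}]:  - 3 C^{2} = -27
These equations allow (A, B, C) = (-1, -1, 3) or (1, 1, -3).
Impose the point condition(s):
  u(0, 0) = -3  ⟹  C = -3
Only A = 1, B = 1, C = -3 satisfies everything.
Hence u(x, y) = x^{2} + x y^{2} - 3 e^{x}.

Answer: u(x, y) = x^{2} + x y^{2} - 3 e^{x}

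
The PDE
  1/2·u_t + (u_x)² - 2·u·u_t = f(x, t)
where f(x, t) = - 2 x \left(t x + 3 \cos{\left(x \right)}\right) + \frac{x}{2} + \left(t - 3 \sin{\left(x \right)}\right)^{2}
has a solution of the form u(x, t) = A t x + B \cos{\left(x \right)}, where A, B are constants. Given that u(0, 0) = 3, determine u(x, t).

Answer: u(x, t) = t x + 3 \cos{\left(x \right)}

Derivation:
Substitute the ansatz u = A t x + B \cos{\left(x \right)} into the left-hand side.
Derivatives of the ansatz:
  u_t = A x
  u_x = A t - B \sin{\left(x \right)}
Term by term:
  1/2·u_t = \frac{A x}{2}
  (u_x)² = A^{2} t^{2} - 2 A B t \sin{\left(x \right)} + B^{2} \sin^{2}{\left(x \right)}
  -2·u·u_t = - 2 A^{2} t x^{2} - 2 A B x \cos{\left(x \right)}
So the left-hand side equals
  A^{2} t^{2} - 2 A^{2} t x^{2} - 2 A B t \sin{\left(x \right)} - 2 A B x \cos{\left(x \right)} + \frac{A x}{2} + B^{2} \sin^{2}{\left(x \right)}
This must equal f(x, t) identically; expanded, f = t^{2} - 2 t x^{2} - 6 t \sin{\left(x \right)} - 6 x \cos{\left(x \right)} + \frac{x}{2} + 9 \sin^{2}{\left(x \right)}.
Matching coefficients of the independent functions:
  [t^{2}]:  A^{2} = 1
  [x]:  \frac{A}{2} = \frac{1}{2}
  [t x^{2}]:  - 2 A^{2} = -2
  [t \sin{\left(x \right)}, x \cos{\left(x \right)}]:  - 2 A B = -6
  [\sin^{2}{\left(x \right)}]:  B^{2} = 9
Solving: A = 1, B = 3.
Check against the point condition:
  u(0, 0) = 3  ⟹  B = 3  ✓
Hence u(x, t) = t x + 3 \cos{\left(x \right)}.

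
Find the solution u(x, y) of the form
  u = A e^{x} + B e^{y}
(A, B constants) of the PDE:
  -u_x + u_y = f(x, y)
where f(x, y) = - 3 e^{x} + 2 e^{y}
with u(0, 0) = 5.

Substitute the ansatz u = A e^{x} + B e^{y} into the left-hand side.
Derivatives of the ansatz:
  u_x = A e^{x}
  u_y = B e^{y}
Term by term:
  -u_x = - A e^{x}
  u_y = B e^{y}
So the left-hand side equals
  - A e^{x} + B e^{y}
This must equal f(x, y) = - 3 e^{x} + 2 e^{y} identically.
Matching coefficients of the independent functions:
  [e^{x}]:  - A = -3
  [e^{y}]:  B = 2
Solving: A = 3, B = 2.
Check against the point condition:
  u(0, 0) = 5  ⟹  A + B = 5  ✓
Hence u(x, y) = 3 e^{x} + 2 e^{y}.

Answer: u(x, y) = 3 e^{x} + 2 e^{y}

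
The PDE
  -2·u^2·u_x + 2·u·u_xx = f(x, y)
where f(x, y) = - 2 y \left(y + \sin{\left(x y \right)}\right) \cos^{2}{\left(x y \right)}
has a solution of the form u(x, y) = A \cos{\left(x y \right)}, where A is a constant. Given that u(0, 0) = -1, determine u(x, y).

Substitute the ansatz u = A \cos{\left(x y \right)} into the left-hand side.
Derivatives of the ansatz:
  u_x = - A y \sin{\left(x y \right)}
  u_xx = - A y^{2} \cos{\left(x y \right)}
Term by term:
  -2·u^2·u_x = 2 A^{3} y \sin{\left(x y \right)} \cos^{2}{\left(x y \right)}
  2·u·u_xx = - 2 A^{2} y^{2} \cos^{2}{\left(x y \right)}
So the left-hand side equals
  2 A^{3} y \sin{\left(x y \right)} \cos^{2}{\left(x y \right)} - 2 A^{2} y^{2} \cos^{2}{\left(x y \right)}
This must equal f(x, y) identically; expanded, f = - 2 y^{2} \cos^{2}{\left(x y \right)} - 2 y \sin{\left(x y \right)} \cos^{2}{\left(x y \right)}.
Matching coefficients of the independent functions:
  [y^{2} \cos^{2}{\left(x y \right)}]:  - 2 A^{2} = -2
  [y \sin{\left(x y \right)} \cos^{2}{\left(x y \right)}]:  2 A^{3} = -2
Solving: A = -1.
Check against the point condition:
  u(0, 0) = -1  ⟹  A = -1  ✓
Hence u(x, y) = - \cos{\left(x y \right)}.

Answer: u(x, y) = - \cos{\left(x y \right)}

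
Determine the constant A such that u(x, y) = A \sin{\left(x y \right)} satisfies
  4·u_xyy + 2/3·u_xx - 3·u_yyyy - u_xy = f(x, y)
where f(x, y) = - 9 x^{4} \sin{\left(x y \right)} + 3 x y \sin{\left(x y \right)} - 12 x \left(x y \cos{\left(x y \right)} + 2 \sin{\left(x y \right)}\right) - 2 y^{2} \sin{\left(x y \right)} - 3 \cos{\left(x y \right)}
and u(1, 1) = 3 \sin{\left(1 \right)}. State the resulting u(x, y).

Substitute the ansatz u = A \sin{\left(x y \right)} into the left-hand side.
Derivatives of the ansatz:
  u_xyy = - A x^{2} y \cos{\left(x y \right)} - 2 A x \sin{\left(x y \right)}
  u_xx = - A y^{2} \sin{\left(x y \right)}
  u_yyyy = A x^{4} \sin{\left(x y \right)}
  u_xy = - A x y \sin{\left(x y \right)} + A \cos{\left(x y \right)}
Term by term:
  4·u_xyy = - 4 A x^{2} y \cos{\left(x y \right)} - 8 A x \sin{\left(x y \right)}
  2/3·u_xx = - \frac{2 A y^{2} \sin{\left(x y \right)}}{3}
  -3·u_yyyy = - 3 A x^{4} \sin{\left(x y \right)}
  -u_xy = A x y \sin{\left(x y \right)} - A \cos{\left(x y \right)}
So the left-hand side equals
  - 3 A x^{4} \sin{\left(x y \right)} - 4 A x^{2} y \cos{\left(x y \right)} + A x y \sin{\left(x y \right)} - 8 A x \sin{\left(x y \right)} - \frac{2 A y^{2} \sin{\left(x y \right)}}{3} - A \cos{\left(x y \right)}
This must equal f(x, y) identically; expanded, f = - 9 x^{4} \sin{\left(x y \right)} - 12 x^{2} y \cos{\left(x y \right)} + 3 x y \sin{\left(x y \right)} - 24 x \sin{\left(x y \right)} - 2 y^{2} \sin{\left(x y \right)} - 3 \cos{\left(x y \right)}.
Matching coefficients of the independent functions:
  [x \sin{\left(x y \right)}]:  - 8 A = -24
  [x^{4} \sin{\left(x y \right)}]:  - 3 A = -9
  [y^{2} \sin{\left(x y \right)}]:  - \frac{2 A}{3} = -2
  [x y \sin{\left(x y \right)}]:  A = 3
  [x^{2} y \cos{\left(x y \right)}]:  - 4 A = -12
  [\cos{\left(x y \right)}]:  - A = -3
Solving: A = 3.
Check against the point condition:
  u(1, 1) = 3 \sin{\left(1 \right)}  ⟹  A \sin{\left(1 \right)} = 3 \sin{\left(1 \right)}  ✓
Hence u(x, y) = 3 \sin{\left(x y \right)}.

Answer: u(x, y) = 3 \sin{\left(x y \right)}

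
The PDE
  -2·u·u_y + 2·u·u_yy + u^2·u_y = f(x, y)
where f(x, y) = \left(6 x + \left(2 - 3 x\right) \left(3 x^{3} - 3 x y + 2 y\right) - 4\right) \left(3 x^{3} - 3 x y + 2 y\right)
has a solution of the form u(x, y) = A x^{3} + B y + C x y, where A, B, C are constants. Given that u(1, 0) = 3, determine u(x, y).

Answer: u(x, y) = 3 x^{3} - 3 x y + 2 y

Derivation:
Substitute the ansatz u = A x^{3} + B y + C x y into the left-hand side.
Derivatives of the ansatz:
  u_y = B + C x
  u_yy = 0
Term by term:
  -2·u·u_y = - 2 A B x^{3} - 2 A C x^{4} - 2 B^{2} y - 4 B C x y - 2 C^{2} x^{2} y
  2·u·u_yy = 0
  u^2·u_y = A^{2} B x^{6} + A^{2} C x^{7} + 2 A B^{2} x^{3} y + 4 A B C x^{4} y + 2 A C^{2} x^{5} y + B^{3} y^{2} + 3 B^{2} C x y^{2} + 3 B C^{2} x^{2} y^{2} + C^{3} x^{3} y^{2}
So the left-hand side equals
  A^{2} B x^{6} + A^{2} C x^{7} + 2 A B^{2} x^{3} y + 4 A B C x^{4} y - 2 A B x^{3} + 2 A C^{2} x^{5} y - 2 A C x^{4} + B^{3} y^{2} + 3 B^{2} C x y^{2} - 2 B^{2} y + 3 B C^{2} x^{2} y^{2} - 4 B C x y + C^{3} x^{3} y^{2} - 2 C^{2} x^{2} y
This must equal f(x, y) identically; expanded, f = - 27 x^{7} + 18 x^{6} + 54 x^{5} y - 72 x^{4} y + 18 x^{4} - 27 x^{3} y^{2} + 24 x^{3} y - 12 x^{3} + 54 x^{2} y^{2} - 18 x^{2} y - 36 x y^{2} + 24 x y + 8 y^{2} - 8 y.
Matching coefficients of the independent functions:
  [x^{3}]:  - 2 A B = -12
  [x^{4}]:  - 2 A C = 18
  [x^{6}]:  A^{2} B = 18
  [x^{7}]:  A^{2} C = -27
  [y]:  - 2 B^{2} = -8
  [y^{2}]:  B^{3} = 8
  [x y]:  - 4 B C = 24
  [x y^{2}]:  3 B^{2} C = -36
  [x^{2} y]:  - 2 C^{2} = -18
  [x^{2} y^{2}]:  3 B C^{2} = 54
  [x^{3} y]:  2 A B^{2} = 24
  [x^{3} y^{2}]:  C^{3} = -27
  [x^{4} y]:  4 A B C = -72
  [x^{5} y]:  2 A C^{2} = 54
Solving: A = 3, B = 2, C = -3.
Check against the point condition:
  u(1, 0) = 3  ⟹  A = 3  ✓
Hence u(x, y) = 3 x^{3} - 3 x y + 2 y.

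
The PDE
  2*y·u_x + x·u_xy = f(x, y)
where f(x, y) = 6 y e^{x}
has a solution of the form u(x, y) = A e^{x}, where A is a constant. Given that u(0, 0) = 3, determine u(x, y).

Substitute the ansatz u = A e^{x} into the left-hand side.
Derivatives of the ansatz:
  u_x = A e^{x}
  u_xy = 0
Term by term:
  2*y·u_x = 2 A y e^{x}
  x·u_xy = 0
So the left-hand side equals
  2 A y e^{x}
This must equal f(x, y) = 6 y e^{x} identically.
Matching coefficients of the independent functions:
  [y e^{x}]:  2 A = 6
Solving: A = 3.
Check against the point condition:
  u(0, 0) = 3  ⟹  A = 3  ✓
Hence u(x, y) = 3 e^{x}.

Answer: u(x, y) = 3 e^{x}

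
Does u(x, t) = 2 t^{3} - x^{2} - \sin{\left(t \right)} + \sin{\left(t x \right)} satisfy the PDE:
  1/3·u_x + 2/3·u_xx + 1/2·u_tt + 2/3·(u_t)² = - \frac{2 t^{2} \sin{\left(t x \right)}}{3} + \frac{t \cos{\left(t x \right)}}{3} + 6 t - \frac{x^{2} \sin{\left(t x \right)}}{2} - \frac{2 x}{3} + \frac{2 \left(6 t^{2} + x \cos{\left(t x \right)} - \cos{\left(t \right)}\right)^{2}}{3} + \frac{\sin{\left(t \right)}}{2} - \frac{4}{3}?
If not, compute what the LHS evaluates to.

Answer: Yes

Derivation:
Evaluate each term of the left-hand side for u = 2 t^{3} - x^{2} - \sin{\left(t \right)} + \sin{\left(t x \right)}.
Derivatives:
  u_x = t \cos{\left(t x \right)} - 2 x
  u_xx = - t^{2} \sin{\left(t x \right)} - 2
  u_tt = 12 t - x^{2} \sin{\left(t x \right)} + \sin{\left(t \right)}
  u_t = 6 t^{2} + x \cos{\left(t x \right)} - \cos{\left(t \right)}
Terms:
  1/3·u_x = \frac{t \cos{\left(t x \right)}}{3} - \frac{2 x}{3}
  2/3·u_xx = - \frac{2 t^{2} \sin{\left(t x \right)}}{3} - \frac{4}{3}
  1/2·u_tt = 6 t - \frac{x^{2} \sin{\left(t x \right)}}{2} + \frac{\sin{\left(t \right)}}{2}
  2/3·(u_t)² = \frac{2 \left(6 t^{2} + x \cos{\left(t x \right)} - \cos{\left(t \right)}\right)^{2}}{3}
Sum: LHS = - \frac{2 t^{2} \sin{\left(t x \right)}}{3} + \frac{t \cos{\left(t x \right)}}{3} + 6 t - \frac{x^{2} \sin{\left(t x \right)}}{2} - \frac{2 x}{3} + \frac{2 \left(6 t^{2} + x \cos{\left(t x \right)} - \cos{\left(t \right)}\right)^{2}}{3} + \frac{\sin{\left(t \right)}}{2} - \frac{4}{3}
This is exactly the given right-hand side, so u is a solution.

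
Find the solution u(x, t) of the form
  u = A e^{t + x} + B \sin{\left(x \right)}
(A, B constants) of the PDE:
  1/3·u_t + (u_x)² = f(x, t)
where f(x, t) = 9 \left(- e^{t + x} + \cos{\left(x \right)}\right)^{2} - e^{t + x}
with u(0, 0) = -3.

Substitute the ansatz u = A e^{t + x} + B \sin{\left(x \right)} into the left-hand side.
Derivatives of the ansatz:
  u_t = A e^{t} e^{x}
  u_x = A e^{t} e^{x} + B \cos{\left(x \right)}
Term by term:
  1/3·u_t = \frac{A e^{t} e^{x}}{3}
  (u_x)² = A^{2} e^{2 t} e^{2 x} + 2 A B e^{t} e^{x} \cos{\left(x \right)} + B^{2} \cos^{2}{\left(x \right)}
So the left-hand side equals
  A^{2} e^{2 t} e^{2 x} + 2 A B e^{t} e^{x} \cos{\left(x \right)} + \frac{A e^{t} e^{x}}{3} + B^{2} \cos^{2}{\left(x \right)}
This must equal f(x, t) identically; expanded, f = 9 e^{2 t} e^{2 x} - 18 e^{t} e^{x} \cos{\left(x \right)} - e^{t} e^{x} + 9 \cos^{2}{\left(x \right)}.
Matching coefficients of the independent functions:
  [e^{t} e^{x}]:  \frac{A}{3} = -1
  [e^{2 t} e^{2 x}]:  A^{2} = 9
  [e^{t} e^{x} \cos{\left(x \right)}]:  2 A B = -18
  [\cos^{2}{\left(x \right)}]:  B^{2} = 9
Solving: A = -3, B = 3.
Check against the point condition:
  u(0, 0) = -3  ⟹  A = -3  ✓
Hence u(x, t) = - 3 e^{t + x} + 3 \sin{\left(x \right)}.

Answer: u(x, t) = - 3 e^{t + x} + 3 \sin{\left(x \right)}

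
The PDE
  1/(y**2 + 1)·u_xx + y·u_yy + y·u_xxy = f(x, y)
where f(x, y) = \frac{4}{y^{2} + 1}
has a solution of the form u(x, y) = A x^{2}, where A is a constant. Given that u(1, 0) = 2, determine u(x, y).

Substitute the ansatz u = A x^{2} into the left-hand side.
Derivatives of the ansatz:
  u_xx = 2 A
  u_yy = 0
  u_xxy = 0
Term by term:
  1/(y**2 + 1)·u_xx = \frac{2 A}{y^{2} + 1}
  y·u_yy = 0
  y·u_xxy = 0
So the left-hand side equals
  \frac{2 A}{y^{2} + 1}
This must equal f(x, y) = \frac{4}{y^{2} + 1} identically.
Matching coefficients of the independent functions:
  [\frac{1}{y^{2} + 1}]:  2 A = 4
Solving: A = 2.
Check against the point condition:
  u(1, 0) = 2  ⟹  A = 2  ✓
Hence u(x, y) = 2 x^{2}.

Answer: u(x, y) = 2 x^{2}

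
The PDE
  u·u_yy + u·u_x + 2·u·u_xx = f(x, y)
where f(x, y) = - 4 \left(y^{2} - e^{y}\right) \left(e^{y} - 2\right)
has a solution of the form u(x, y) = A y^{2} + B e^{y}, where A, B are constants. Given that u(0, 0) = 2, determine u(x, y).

Substitute the ansatz u = A y^{2} + B e^{y} into the left-hand side.
Derivatives of the ansatz:
  u_yy = 2 A + B e^{y}
  u_x = 0
  u_xx = 0
Term by term:
  u·u_yy = 2 A^{2} y^{2} + A B y^{2} e^{y} + 2 A B e^{y} + B^{2} e^{2 y}
  u·u_x = 0
  2·u·u_xx = 0
So the left-hand side equals
  2 A^{2} y^{2} + A B y^{2} e^{y} + 2 A B e^{y} + B^{2} e^{2 y}
This must equal f(x, y) identically; expanded, f = - 4 y^{2} e^{y} + 8 y^{2} + 4 e^{2 y} - 8 e^{y}.
Matching coefficients of the independent functions:
  [y^{2}]:  2 A^{2} = 8
  [y^{2} e^{y}]:  A B = -4
  [e^{y}]:  2 A B = -8
  [e^{2 y}]:  B^{2} = 4
These equations allow (A, B) = (-2, 2) or (2, -2).
Impose the point condition(s):
  u(0, 0) = 2  ⟹  B = 2
Only A = -2, B = 2 satisfies everything.
Hence u(x, y) = - 2 y^{2} + 2 e^{y}.

Answer: u(x, y) = - 2 y^{2} + 2 e^{y}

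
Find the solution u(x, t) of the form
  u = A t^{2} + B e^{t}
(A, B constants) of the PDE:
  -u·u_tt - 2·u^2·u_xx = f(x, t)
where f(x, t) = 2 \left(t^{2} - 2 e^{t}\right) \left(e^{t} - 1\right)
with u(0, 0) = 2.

Answer: u(x, t) = - t^{2} + 2 e^{t}

Derivation:
Substitute the ansatz u = A t^{2} + B e^{t} into the left-hand side.
Derivatives of the ansatz:
  u_tt = 2 A + B e^{t}
  u_xx = 0
Term by term:
  -u·u_tt = - 2 A^{2} t^{2} - A B t^{2} e^{t} - 2 A B e^{t} - B^{2} e^{2 t}
  -2·u^2·u_xx = 0
So the left-hand side equals
  - 2 A^{2} t^{2} - A B t^{2} e^{t} - 2 A B e^{t} - B^{2} e^{2 t}
This must equal f(x, t) identically; expanded, f = 2 t^{2} e^{t} - 2 t^{2} - 4 e^{2 t} + 4 e^{t}.
Matching coefficients of the independent functions:
  [t^{2}]:  - 2 A^{2} = -2
  [t^{2} e^{t}]:  - A B = 2
  [e^{t}]:  - 2 A B = 4
  [e^{2 t}]:  - B^{2} = -4
These equations allow (A, B) = (-1, 2) or (1, -2).
Impose the point condition(s):
  u(0, 0) = 2  ⟹  B = 2
Only A = -1, B = 2 satisfies everything.
Hence u(x, t) = - t^{2} + 2 e^{t}.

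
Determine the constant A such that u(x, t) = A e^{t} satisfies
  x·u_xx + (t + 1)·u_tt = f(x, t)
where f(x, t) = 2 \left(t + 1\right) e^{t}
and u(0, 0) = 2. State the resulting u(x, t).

Substitute the ansatz u = A e^{t} into the left-hand side.
Derivatives of the ansatz:
  u_xx = 0
  u_tt = A e^{t}
Term by term:
  x·u_xx = 0
  (t + 1)·u_tt = A t e^{t} + A e^{t}
So the left-hand side equals
  A t e^{t} + A e^{t}
This must equal f(x, t) identically; expanded, f = 2 t e^{t} + 2 e^{t}.
Matching coefficients of the independent functions:
  [t e^{t}, e^{t}]:  A = 2
Solving: A = 2.
Check against the point condition:
  u(0, 0) = 2  ⟹  A = 2  ✓
Hence u(x, t) = 2 e^{t}.

Answer: u(x, t) = 2 e^{t}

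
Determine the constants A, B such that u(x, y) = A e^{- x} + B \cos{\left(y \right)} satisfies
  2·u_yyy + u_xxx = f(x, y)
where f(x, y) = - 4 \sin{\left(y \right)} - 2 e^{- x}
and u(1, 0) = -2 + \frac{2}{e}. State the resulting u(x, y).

Answer: u(x, y) = - 2 \cos{\left(y \right)} + 2 e^{- x}

Derivation:
Substitute the ansatz u = A e^{- x} + B \cos{\left(y \right)} into the left-hand side.
Derivatives of the ansatz:
  u_yyy = B \sin{\left(y \right)}
  u_xxx = - A e^{- x}
Term by term:
  2·u_yyy = 2 B \sin{\left(y \right)}
  u_xxx = - A e^{- x}
So the left-hand side equals
  - A e^{- x} + 2 B \sin{\left(y \right)}
This must equal f(x, y) = - 4 \sin{\left(y \right)} - 2 e^{- x} identically.
Matching coefficients of the independent functions:
  [e^{- x}]:  - A = -2
  [\sin{\left(y \right)}]:  2 B = -4
Solving: A = 2, B = -2.
Check against the point condition:
  u(1, 0) = -2 + \frac{2}{e}  ⟹  \frac{A}{e} + B = -2 + \frac{2}{e}  ✓
Hence u(x, y) = - 2 \cos{\left(y \right)} + 2 e^{- x}.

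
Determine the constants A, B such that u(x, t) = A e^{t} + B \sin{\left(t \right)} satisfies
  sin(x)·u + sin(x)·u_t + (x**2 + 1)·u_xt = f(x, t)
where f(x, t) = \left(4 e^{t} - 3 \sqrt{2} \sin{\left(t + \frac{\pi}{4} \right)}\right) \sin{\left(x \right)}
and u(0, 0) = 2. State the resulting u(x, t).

Answer: u(x, t) = 2 e^{t} - 3 \sin{\left(t \right)}

Derivation:
Substitute the ansatz u = A e^{t} + B \sin{\left(t \right)} into the left-hand side.
Derivatives of the ansatz:
  u_t = A e^{t} + B \cos{\left(t \right)}
  u_xt = 0
Term by term:
  sin(x)·u = A e^{t} \sin{\left(x \right)} + B \sin{\left(t \right)} \sin{\left(x \right)}
  sin(x)·u_t = A e^{t} \sin{\left(x \right)} + B \sin{\left(x \right)} \cos{\left(t \right)}
  (x**2 + 1)·u_xt = 0
So the left-hand side equals
  2 A e^{t} \sin{\left(x \right)} + B \sin{\left(t \right)} \sin{\left(x \right)} + B \sin{\left(x \right)} \cos{\left(t \right)}
This must equal f(x, t) identically; expanded, f = 4 e^{t} \sin{\left(x \right)} - 3 \sin{\left(t \right)} \sin{\left(x \right)} - 3 \sin{\left(x \right)} \cos{\left(t \right)}.
Matching coefficients of the independent functions:
  [e^{t} \sin{\left(x \right)}]:  2 A = 4
  [\sin{\left(t \right)} \sin{\left(x \right)}, \sin{\left(x \right)} \cos{\left(t \right)}]:  B = -3
Solving: A = 2, B = -3.
Check against the point condition:
  u(0, 0) = 2  ⟹  A = 2  ✓
Hence u(x, t) = 2 e^{t} - 3 \sin{\left(t \right)}.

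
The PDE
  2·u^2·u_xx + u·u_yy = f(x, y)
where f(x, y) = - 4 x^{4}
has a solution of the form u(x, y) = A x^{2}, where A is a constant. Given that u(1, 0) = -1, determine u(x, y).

Substitute the ansatz u = A x^{2} into the left-hand side.
Derivatives of the ansatz:
  u_xx = 2 A
  u_yy = 0
Term by term:
  2·u^2·u_xx = 4 A^{3} x^{4}
  u·u_yy = 0
So the left-hand side equals
  4 A^{3} x^{4}
This must equal f(x, y) = - 4 x^{4} identically.
Matching coefficients of the independent functions:
  [x^{4}]:  4 A^{3} = -4
Solving: A = -1.
Check against the point condition:
  u(1, 0) = -1  ⟹  A = -1  ✓
Hence u(x, y) = - x^{2}.

Answer: u(x, y) = - x^{2}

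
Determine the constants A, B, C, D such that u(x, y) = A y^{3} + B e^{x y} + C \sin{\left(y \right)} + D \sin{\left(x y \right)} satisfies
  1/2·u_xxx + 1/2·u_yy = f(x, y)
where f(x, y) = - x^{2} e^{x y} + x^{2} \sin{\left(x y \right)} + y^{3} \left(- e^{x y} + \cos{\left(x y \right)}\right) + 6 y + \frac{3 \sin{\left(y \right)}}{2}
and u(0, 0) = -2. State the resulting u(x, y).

Answer: u(x, y) = 2 y^{3} - 2 e^{x y} - 3 \sin{\left(y \right)} - 2 \sin{\left(x y \right)}

Derivation:
Substitute the ansatz u = A y^{3} + B e^{x y} + C \sin{\left(y \right)} + D \sin{\left(x y \right)} into the left-hand side.
Derivatives of the ansatz:
  u_xxx = B y^{3} e^{x y} - D y^{3} \cos{\left(x y \right)}
  u_yy = 6 A y + B x^{2} e^{x y} - C \sin{\left(y \right)} - D x^{2} \sin{\left(x y \right)}
Term by term:
  1/2·u_xxx = \frac{B y^{3} e^{x y}}{2} - \frac{D y^{3} \cos{\left(x y \right)}}{2}
  1/2·u_yy = 3 A y + \frac{B x^{2} e^{x y}}{2} - \frac{C \sin{\left(y \right)}}{2} - \frac{D x^{2} \sin{\left(x y \right)}}{2}
So the left-hand side equals
  3 A y + \frac{B x^{2} e^{x y}}{2} + \frac{B y^{3} e^{x y}}{2} - \frac{C \sin{\left(y \right)}}{2} - \frac{D x^{2} \sin{\left(x y \right)}}{2} - \frac{D y^{3} \cos{\left(x y \right)}}{2}
This must equal f(x, y) identically; expanded, f = - x^{2} e^{x y} + x^{2} \sin{\left(x y \right)} - y^{3} e^{x y} + y^{3} \cos{\left(x y \right)} + 6 y + \frac{3 \sin{\left(y \right)}}{2}.
Matching coefficients of the independent functions:
  [y]:  3 A = 6
  [x^{2} e^{x y}, y^{3} e^{x y}]:  \frac{B}{2} = -1
  [x^{2} \sin{\left(x y \right)}, y^{3} \cos{\left(x y \right)}]:  - \frac{D}{2} = 1
  [\sin{\left(y \right)}]:  - \frac{C}{2} = \frac{3}{2}
Solving: A = 2, B = -2, C = -3, D = -2.
Check against the point condition:
  u(0, 0) = -2  ⟹  B = -2  ✓
Hence u(x, y) = 2 y^{3} - 2 e^{x y} - 3 \sin{\left(y \right)} - 2 \sin{\left(x y \right)}.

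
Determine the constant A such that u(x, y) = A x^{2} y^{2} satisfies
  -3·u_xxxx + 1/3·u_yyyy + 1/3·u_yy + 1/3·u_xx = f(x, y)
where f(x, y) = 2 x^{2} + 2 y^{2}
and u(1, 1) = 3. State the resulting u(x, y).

Substitute the ansatz u = A x^{2} y^{2} into the left-hand side.
Derivatives of the ansatz:
  u_xxxx = 0
  u_yyyy = 0
  u_yy = 2 A x^{2}
  u_xx = 2 A y^{2}
Term by term:
  -3·u_xxxx = 0
  1/3·u_yyyy = 0
  1/3·u_yy = \frac{2 A x^{2}}{3}
  1/3·u_xx = \frac{2 A y^{2}}{3}
So the left-hand side equals
  \frac{2 A x^{2}}{3} + \frac{2 A y^{2}}{3}
This must equal f(x, y) = 2 x^{2} + 2 y^{2} identically.
Matching coefficients of the independent functions:
  [x^{2}, y^{2}]:  \frac{2 A}{3} = 2
Solving: A = 3.
Check against the point condition:
  u(1, 1) = 3  ⟹  A = 3  ✓
Hence u(x, y) = 3 x^{2} y^{2}.

Answer: u(x, y) = 3 x^{2} y^{2}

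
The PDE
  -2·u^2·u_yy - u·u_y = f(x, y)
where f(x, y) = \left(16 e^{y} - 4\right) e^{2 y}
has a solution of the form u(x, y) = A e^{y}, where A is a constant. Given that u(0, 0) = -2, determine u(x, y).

Answer: u(x, y) = - 2 e^{y}

Derivation:
Substitute the ansatz u = A e^{y} into the left-hand side.
Derivatives of the ansatz:
  u_yy = A e^{y}
  u_y = A e^{y}
Term by term:
  -2·u^2·u_yy = - 2 A^{3} e^{3 y}
  -u·u_y = - A^{2} e^{2 y}
So the left-hand side equals
  - 2 A^{3} e^{3 y} - A^{2} e^{2 y}
This must equal f(x, y) = \left(16 e^{y} - 4\right) e^{2 y} identically.
Matching coefficients of the independent functions:
  [e^{2 y}]:  - A^{2} = -4
  [e^{3 y}]:  - 2 A^{3} = 16
Solving: A = -2.
Check against the point condition:
  u(0, 0) = -2  ⟹  A = -2  ✓
Hence u(x, y) = - 2 e^{y}.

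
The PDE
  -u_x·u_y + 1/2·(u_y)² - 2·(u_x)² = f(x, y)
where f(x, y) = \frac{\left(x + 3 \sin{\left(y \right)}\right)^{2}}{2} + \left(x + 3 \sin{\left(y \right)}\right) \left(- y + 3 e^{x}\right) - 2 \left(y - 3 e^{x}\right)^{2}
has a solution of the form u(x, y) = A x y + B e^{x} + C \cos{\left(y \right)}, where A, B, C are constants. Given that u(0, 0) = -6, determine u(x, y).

Substitute the ansatz u = A x y + B e^{x} + C \cos{\left(y \right)} into the left-hand side.
Derivatives of the ansatz:
  u_x = A y + B e^{x}
  u_y = A x - C \sin{\left(y \right)}
Term by term:
  -u_x·u_y = - A^{2} x y - A B x e^{x} + A C y \sin{\left(y \right)} + B C e^{x} \sin{\left(y \right)}
  1/2·(u_y)² = \frac{A^{2} x^{2}}{2} - A C x \sin{\left(y \right)} + \frac{C^{2} \sin^{2}{\left(y \right)}}{2}
  -2·(u_x)² = - 2 A^{2} y^{2} - 4 A B y e^{x} - 2 B^{2} e^{2 x}
So the left-hand side equals
  \frac{A^{2} x^{2}}{2} - A^{2} x y - 2 A^{2} y^{2} - A B x e^{x} - 4 A B y e^{x} - A C x \sin{\left(y \right)} + A C y \sin{\left(y \right)} - 2 B^{2} e^{2 x} + B C e^{x} \sin{\left(y \right)} + \frac{C^{2} \sin^{2}{\left(y \right)}}{2}
This must equal f(x, y) identically; expanded, f = \frac{x^{2}}{2} - x y + 3 x e^{x} + 3 x \sin{\left(y \right)} - 2 y^{2} + 12 y e^{x} - 3 y \sin{\left(y \right)} - 18 e^{2 x} + 9 e^{x} \sin{\left(y \right)} + \frac{9 \sin^{2}{\left(y \right)}}{2}.
Matching coefficients of the independent functions:
  [x^{2}]:  \frac{A^{2}}{2} = \frac{1}{2}
  [y^{2}]:  - 2 A^{2} = -2
  [x y]:  - A^{2} = -1
  [x e^{x}]:  - A B = 3
  [x \sin{\left(y \right)}]:  - A C = 3
  [y e^{x}]:  - 4 A B = 12
  [y \sin{\left(y \right)}]:  A C = -3
  [e^{x} \sin{\left(y \right)}]:  B C = 9
  [e^{2 x}]:  - 2 B^{2} = -18
  [\sin^{2}{\left(y \right)}]:  \frac{C^{2}}{2} = \frac{9}{2}
These equations allow (A, B, C) = (-1, 3, 3) or (1, -3, -3).
Impose the point condition(s):
  u(0, 0) = -6  ⟹  B + C = -6
Only A = 1, B = -3, C = -3 satisfies everything.
Hence u(x, y) = x y - 3 e^{x} - 3 \cos{\left(y \right)}.

Answer: u(x, y) = x y - 3 e^{x} - 3 \cos{\left(y \right)}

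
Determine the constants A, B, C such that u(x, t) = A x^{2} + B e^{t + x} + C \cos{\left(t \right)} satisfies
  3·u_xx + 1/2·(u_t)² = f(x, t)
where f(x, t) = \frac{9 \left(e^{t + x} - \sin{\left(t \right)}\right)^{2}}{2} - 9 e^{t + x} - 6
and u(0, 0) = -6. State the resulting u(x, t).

Substitute the ansatz u = A x^{2} + B e^{t + x} + C \cos{\left(t \right)} into the left-hand side.
Derivatives of the ansatz:
  u_xx = 2 A + B e^{t} e^{x}
  u_t = B e^{t} e^{x} - C \sin{\left(t \right)}
Term by term:
  3·u_xx = 6 A + 3 B e^{t} e^{x}
  1/2·(u_t)² = \frac{B^{2} e^{2 t} e^{2 x}}{2} - B C e^{t} e^{x} \sin{\left(t \right)} + \frac{C^{2} \sin^{2}{\left(t \right)}}{2}
So the left-hand side equals
  6 A + \frac{B^{2} e^{2 t} e^{2 x}}{2} - B C e^{t} e^{x} \sin{\left(t \right)} + 3 B e^{t} e^{x} + \frac{C^{2} \sin^{2}{\left(t \right)}}{2}
This must equal f(x, t) identically; expanded, f = \frac{9 e^{2 t} e^{2 x}}{2} - 9 e^{t} e^{x} \sin{\left(t \right)} - 9 e^{t} e^{x} + \frac{9 \sin^{2}{\left(t \right)}}{2} - 6.
Matching coefficients of the independent functions:
  [constant term]:  6 A = -6
  [e^{t} e^{x}]:  3 B = -9
  [e^{2 t} e^{2 x}]:  \frac{B^{2}}{2} = \frac{9}{2}
  [e^{t} e^{x} \sin{\left(t \right)}]:  - B C = -9
  [\sin^{2}{\left(t \right)}]:  \frac{C^{2}}{2} = \frac{9}{2}
Solving: A = -1, B = -3, C = -3.
Check against the point condition:
  u(0, 0) = -6  ⟹  B + C = -6  ✓
Hence u(x, t) = - x^{2} - 3 e^{t + x} - 3 \cos{\left(t \right)}.

Answer: u(x, t) = - x^{2} - 3 e^{t + x} - 3 \cos{\left(t \right)}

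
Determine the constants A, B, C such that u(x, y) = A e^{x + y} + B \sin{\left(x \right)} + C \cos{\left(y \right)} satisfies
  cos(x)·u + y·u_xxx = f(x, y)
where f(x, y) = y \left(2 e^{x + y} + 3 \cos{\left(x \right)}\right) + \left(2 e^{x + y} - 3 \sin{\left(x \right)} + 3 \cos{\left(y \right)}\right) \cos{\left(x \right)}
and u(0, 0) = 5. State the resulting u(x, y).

Answer: u(x, y) = 2 e^{x + y} - 3 \sin{\left(x \right)} + 3 \cos{\left(y \right)}

Derivation:
Substitute the ansatz u = A e^{x + y} + B \sin{\left(x \right)} + C \cos{\left(y \right)} into the left-hand side.
Derivatives of the ansatz:
  u_xxx = A e^{x} e^{y} - B \cos{\left(x \right)}
Term by term:
  cos(x)·u = A e^{x} e^{y} \cos{\left(x \right)} + B \sin{\left(x \right)} \cos{\left(x \right)} + C \cos{\left(x \right)} \cos{\left(y \right)}
  y·u_xxx = A y e^{x} e^{y} - B y \cos{\left(x \right)}
So the left-hand side equals
  A y e^{x} e^{y} + A e^{x} e^{y} \cos{\left(x \right)} - B y \cos{\left(x \right)} + B \sin{\left(x \right)} \cos{\left(x \right)} + C \cos{\left(x \right)} \cos{\left(y \right)}
This must equal f(x, y) identically; expanded, f = 2 y e^{x} e^{y} + 3 y \cos{\left(x \right)} + 2 e^{x} e^{y} \cos{\left(x \right)} - 3 \sin{\left(x \right)} \cos{\left(x \right)} + 3 \cos{\left(x \right)} \cos{\left(y \right)}.
Matching coefficients of the independent functions:
  [y \cos{\left(x \right)}]:  - B = 3
  [\sin{\left(x \right)} \cos{\left(x \right)}]:  B = -3
  [\cos{\left(x \right)} \cos{\left(y \right)}]:  C = 3
  [y e^{x} e^{y}, e^{x} e^{y} \cos{\left(x \right)}]:  A = 2
Solving: A = 2, B = -3, C = 3.
Check against the point condition:
  u(0, 0) = 5  ⟹  A + C = 5  ✓
Hence u(x, y) = 2 e^{x + y} - 3 \sin{\left(x \right)} + 3 \cos{\left(y \right)}.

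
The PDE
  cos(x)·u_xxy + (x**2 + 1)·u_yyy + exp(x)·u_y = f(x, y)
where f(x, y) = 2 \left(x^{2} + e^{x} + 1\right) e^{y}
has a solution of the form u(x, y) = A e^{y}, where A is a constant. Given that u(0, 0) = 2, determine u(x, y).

Substitute the ansatz u = A e^{y} into the left-hand side.
Derivatives of the ansatz:
  u_xxy = 0
  u_yyy = A e^{y}
  u_y = A e^{y}
Term by term:
  cos(x)·u_xxy = 0
  (x**2 + 1)·u_yyy = A x^{2} e^{y} + A e^{y}
  exp(x)·u_y = A e^{x} e^{y}
So the left-hand side equals
  A x^{2} e^{y} + A e^{x} e^{y} + A e^{y}
This must equal f(x, y) identically; expanded, f = 2 x^{2} e^{y} + 2 e^{x} e^{y} + 2 e^{y}.
Matching coefficients of the independent functions:
  [x^{2} e^{y}, e^{x} e^{y}, e^{y}]:  A = 2
Solving: A = 2.
Check against the point condition:
  u(0, 0) = 2  ⟹  A = 2  ✓
Hence u(x, y) = 2 e^{y}.

Answer: u(x, y) = 2 e^{y}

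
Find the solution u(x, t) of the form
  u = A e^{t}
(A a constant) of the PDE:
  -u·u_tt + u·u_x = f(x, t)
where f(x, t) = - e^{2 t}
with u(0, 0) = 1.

Answer: u(x, t) = e^{t}

Derivation:
Substitute the ansatz u = A e^{t} into the left-hand side.
Derivatives of the ansatz:
  u_tt = A e^{t}
  u_x = 0
Term by term:
  -u·u_tt = - A^{2} e^{2 t}
  u·u_x = 0
So the left-hand side equals
  - A^{2} e^{2 t}
This must equal f(x, t) = - e^{2 t} identically.
Matching coefficients of the independent functions:
  [e^{2 t}]:  - A^{2} = -1
These equations allow (A) = (-1) or (1).
Impose the point condition(s):
  u(0, 0) = 1  ⟹  A = 1
Only A = 1 satisfies everything.
Hence u(x, t) = e^{t}.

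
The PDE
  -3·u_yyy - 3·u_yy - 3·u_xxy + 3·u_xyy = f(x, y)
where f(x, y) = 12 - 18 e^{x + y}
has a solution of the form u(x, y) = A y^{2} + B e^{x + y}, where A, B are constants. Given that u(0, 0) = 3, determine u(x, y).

Substitute the ansatz u = A y^{2} + B e^{x + y} into the left-hand side.
Derivatives of the ansatz:
  u_yyy = B e^{x} e^{y}
  u_yy = 2 A + B e^{x} e^{y}
  u_xxy = B e^{x} e^{y}
  u_xyy = B e^{x} e^{y}
Term by term:
  -3·u_yyy = - 3 B e^{x} e^{y}
  -3·u_yy = - 6 A - 3 B e^{x} e^{y}
  -3·u_xxy = - 3 B e^{x} e^{y}
  3·u_xyy = 3 B e^{x} e^{y}
So the left-hand side equals
  - 6 A - 6 B e^{x} e^{y}
This must equal f(x, y) identically; expanded, f = - 18 e^{x} e^{y} + 12.
Matching coefficients of the independent functions:
  [constant term]:  - 6 A = 12
  [e^{x} e^{y}]:  - 6 B = -18
Solving: A = -2, B = 3.
Check against the point condition:
  u(0, 0) = 3  ⟹  B = 3  ✓
Hence u(x, y) = - 2 y^{2} + 3 e^{x + y}.

Answer: u(x, y) = - 2 y^{2} + 3 e^{x + y}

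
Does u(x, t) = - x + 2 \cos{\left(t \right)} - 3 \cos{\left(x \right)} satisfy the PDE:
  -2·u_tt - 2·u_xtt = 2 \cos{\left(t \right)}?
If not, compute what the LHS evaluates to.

Evaluate each term of the left-hand side for u = - x + 2 \cos{\left(t \right)} - 3 \cos{\left(x \right)}.
Derivatives:
  u_tt = - 2 \cos{\left(t \right)}
  u_xtt = 0
Terms:
  -2·u_tt = 4 \cos{\left(t \right)}
  -2·u_xtt = 0
Sum: LHS = 4 \cos{\left(t \right)}
Given right-hand side: 2 \cos{\left(t \right)}. Difference LHS − RHS = 2 \cos{\left(t \right)} ≠ 0, so u is not a solution.

Answer: No, the LHS evaluates to 4 \cos{\left(t \right)}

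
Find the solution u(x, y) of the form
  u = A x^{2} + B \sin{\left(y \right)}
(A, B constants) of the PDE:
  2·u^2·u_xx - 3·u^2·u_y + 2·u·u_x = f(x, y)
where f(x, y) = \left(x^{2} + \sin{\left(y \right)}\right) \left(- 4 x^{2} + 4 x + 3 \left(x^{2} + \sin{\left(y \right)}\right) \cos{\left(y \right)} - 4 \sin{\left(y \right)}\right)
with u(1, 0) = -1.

Substitute the ansatz u = A x^{2} + B \sin{\left(y \right)} into the left-hand side.
Derivatives of the ansatz:
  u_xx = 2 A
  u_y = B \cos{\left(y \right)}
  u_x = 2 A x
Term by term:
  2·u^2·u_xx = 4 A^{3} x^{4} + 8 A^{2} B x^{2} \sin{\left(y \right)} + 4 A B^{2} \sin^{2}{\left(y \right)}
  -3·u^2·u_y = - 3 A^{2} B x^{4} \cos{\left(y \right)} - 6 A B^{2} x^{2} \sin{\left(y \right)} \cos{\left(y \right)} - 3 B^{3} \sin^{2}{\left(y \right)} \cos{\left(y \right)}
  2·u·u_x = 4 A^{2} x^{3} + 4 A B x \sin{\left(y \right)}
So the left-hand side equals
  4 A^{3} x^{4} - 3 A^{2} B x^{4} \cos{\left(y \right)} + 8 A^{2} B x^{2} \sin{\left(y \right)} + 4 A^{2} x^{3} - 6 A B^{2} x^{2} \sin{\left(y \right)} \cos{\left(y \right)} + 4 A B^{2} \sin^{2}{\left(y \right)} + 4 A B x \sin{\left(y \right)} - 3 B^{3} \sin^{2}{\left(y \right)} \cos{\left(y \right)}
This must equal f(x, y) identically; expanded, f = 3 x^{4} \cos{\left(y \right)} - 4 x^{4} + 4 x^{3} + 6 x^{2} \sin{\left(y \right)} \cos{\left(y \right)} - 8 x^{2} \sin{\left(y \right)} + 4 x \sin{\left(y \right)} + 3 \sin^{2}{\left(y \right)} \cos{\left(y \right)} - 4 \sin^{2}{\left(y \right)}.
Matching coefficients of the independent functions:
  [x^{3}]:  4 A^{2} = 4
  [x^{4}]:  4 A^{3} = -4
  [x \sin{\left(y \right)}]:  4 A B = 4
  [x^{2} \sin{\left(y \right)}]:  8 A^{2} B = -8
  [x^{4} \cos{\left(y \right)}]:  - 3 A^{2} B = 3
  [\sin^{2}{\left(y \right)} \cos{\left(y \right)}]:  - 3 B^{3} = 3
  [x^{2} \sin{\left(y \right)} \cos{\left(y \right)}]:  - 6 A B^{2} = 6
  [\sin^{2}{\left(y \right)}]:  4 A B^{2} = -4
Solving: A = -1, B = -1.
Check against the point condition:
  u(1, 0) = -1  ⟹  A = -1  ✓
Hence u(x, y) = - x^{2} - \sin{\left(y \right)}.

Answer: u(x, y) = - x^{2} - \sin{\left(y \right)}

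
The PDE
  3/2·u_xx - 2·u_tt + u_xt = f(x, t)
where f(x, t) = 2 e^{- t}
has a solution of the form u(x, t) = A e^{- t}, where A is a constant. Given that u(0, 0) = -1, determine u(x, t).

Substitute the ansatz u = A e^{- t} into the left-hand side.
Derivatives of the ansatz:
  u_xx = 0
  u_tt = A e^{- t}
  u_xt = 0
Term by term:
  3/2·u_xx = 0
  -2·u_tt = - 2 A e^{- t}
  u_xt = 0
So the left-hand side equals
  - 2 A e^{- t}
This must equal f(x, t) = 2 e^{- t} identically.
Matching coefficients of the independent functions:
  [e^{- t}]:  - 2 A = 2
Solving: A = -1.
Check against the point condition:
  u(0, 0) = -1  ⟹  A = -1  ✓
Hence u(x, t) = - e^{- t}.

Answer: u(x, t) = - e^{- t}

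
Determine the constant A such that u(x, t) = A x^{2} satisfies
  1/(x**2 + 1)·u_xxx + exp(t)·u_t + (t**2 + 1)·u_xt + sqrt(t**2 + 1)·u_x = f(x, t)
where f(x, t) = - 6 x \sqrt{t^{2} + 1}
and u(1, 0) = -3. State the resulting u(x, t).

Substitute the ansatz u = A x^{2} into the left-hand side.
Derivatives of the ansatz:
  u_xxx = 0
  u_t = 0
  u_xt = 0
  u_x = 2 A x
Term by term:
  1/(x**2 + 1)·u_xxx = 0
  exp(t)·u_t = 0
  (t**2 + 1)·u_xt = 0
  sqrt(t**2 + 1)·u_x = 2 A x \sqrt{t^{2} + 1}
So the left-hand side equals
  2 A x \sqrt{t^{2} + 1}
This must equal f(x, t) = - 6 x \sqrt{t^{2} + 1} identically.
Matching coefficients of the independent functions:
  [x \sqrt{t^{2} + 1}]:  2 A = -6
Solving: A = -3.
Check against the point condition:
  u(1, 0) = -3  ⟹  A = -3  ✓
Hence u(x, t) = - 3 x^{2}.

Answer: u(x, t) = - 3 x^{2}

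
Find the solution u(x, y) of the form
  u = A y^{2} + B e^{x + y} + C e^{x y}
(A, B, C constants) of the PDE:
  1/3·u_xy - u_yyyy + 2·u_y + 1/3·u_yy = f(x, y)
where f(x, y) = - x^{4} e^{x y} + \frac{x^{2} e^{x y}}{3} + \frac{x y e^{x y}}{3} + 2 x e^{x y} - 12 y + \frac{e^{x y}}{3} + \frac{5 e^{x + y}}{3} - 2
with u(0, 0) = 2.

Answer: u(x, y) = - 3 y^{2} + e^{x y} + e^{x + y}

Derivation:
Substitute the ansatz u = A y^{2} + B e^{x + y} + C e^{x y} into the left-hand side.
Derivatives of the ansatz:
  u_xy = B e^{x} e^{y} + C x y e^{x y} + C e^{x y}
  u_yyyy = B e^{x} e^{y} + C x^{4} e^{x y}
  u_y = 2 A y + B e^{x} e^{y} + C x e^{x y}
  u_yy = 2 A + B e^{x} e^{y} + C x^{2} e^{x y}
Term by term:
  1/3·u_xy = \frac{B e^{x} e^{y}}{3} + \frac{C x y e^{x y}}{3} + \frac{C e^{x y}}{3}
  -u_yyyy = - B e^{x} e^{y} - C x^{4} e^{x y}
  2·u_y = 4 A y + 2 B e^{x} e^{y} + 2 C x e^{x y}
  1/3·u_yy = \frac{2 A}{3} + \frac{B e^{x} e^{y}}{3} + \frac{C x^{2} e^{x y}}{3}
So the left-hand side equals
  4 A y + \frac{2 A}{3} + \frac{5 B e^{x} e^{y}}{3} - C x^{4} e^{x y} + \frac{C x^{2} e^{x y}}{3} + \frac{C x y e^{x y}}{3} + 2 C x e^{x y} + \frac{C e^{x y}}{3}
This must equal f(x, y) identically; expanded, f = - x^{4} e^{x y} + \frac{x^{2} e^{x y}}{3} + \frac{x y e^{x y}}{3} + 2 x e^{x y} - 12 y + \frac{5 e^{x} e^{y}}{3} + \frac{e^{x y}}{3} - 2.
Matching coefficients of the independent functions:
  [constant term]:  \frac{2 A}{3} = -2
  [y]:  4 A = -12
  [x e^{x y}]:  2 C = 2
  [x^{2} e^{x y}, x y e^{x y}, e^{x y}]:  \frac{C}{3} = \frac{1}{3}
  [x^{4} e^{x y}]:  - C = -1
  [e^{x} e^{y}]:  \frac{5 B}{3} = \frac{5}{3}
Solving: A = -3, B = 1, C = 1.
Check against the point condition:
  u(0, 0) = 2  ⟹  B + C = 2  ✓
Hence u(x, y) = - 3 y^{2} + e^{x y} + e^{x + y}.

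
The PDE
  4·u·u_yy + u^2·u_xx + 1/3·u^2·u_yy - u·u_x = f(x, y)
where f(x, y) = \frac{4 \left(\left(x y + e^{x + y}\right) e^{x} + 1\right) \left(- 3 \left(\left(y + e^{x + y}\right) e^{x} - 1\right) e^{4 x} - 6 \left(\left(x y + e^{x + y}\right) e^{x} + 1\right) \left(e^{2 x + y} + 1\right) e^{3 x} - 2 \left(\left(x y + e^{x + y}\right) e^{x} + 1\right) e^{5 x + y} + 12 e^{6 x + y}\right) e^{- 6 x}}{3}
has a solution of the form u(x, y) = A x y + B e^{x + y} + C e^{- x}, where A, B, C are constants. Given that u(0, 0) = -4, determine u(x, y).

Substitute the ansatz u = A x y + B e^{x + y} + C e^{- x} into the left-hand side.
Derivatives of the ansatz:
  u_yy = B e^{x} e^{y}
  u_xx = B e^{x} e^{y} + C e^{- x}
  u_x = A y + B e^{x} e^{y} - C e^{- x}
Term by term:
  4·u·u_yy = 4 A B x y e^{x} e^{y} + 4 B^{2} e^{2 x} e^{2 y} + 4 B C e^{y}
  u^2·u_xx = A^{2} B x^{2} y^{2} e^{x} e^{y} + A^{2} C x^{2} y^{2} e^{- x} + 2 A B^{2} x y e^{2 x} e^{2 y} + 4 A B C x y e^{y} + 2 A C^{2} x y e^{- 2 x} + B^{3} e^{3 x} e^{3 y} + 3 B^{2} C e^{x} e^{2 y} + 3 B C^{2} e^{- x} e^{y} + C^{3} e^{- 3 x}
  1/3·u^2·u_yy = \frac{A^{2} B x^{2} y^{2} e^{x} e^{y}}{3} + \frac{2 A B^{2} x y e^{2 x} e^{2 y}}{3} + \frac{2 A B C x y e^{y}}{3} + \frac{B^{3} e^{3 x} e^{3 y}}{3} + \frac{2 B^{2} C e^{x} e^{2 y}}{3} + \frac{B C^{2} e^{- x} e^{y}}{3}
  -u·u_x = - A^{2} x y^{2} - A B x y e^{x} e^{y} - A B y e^{x} e^{y} + A C x y e^{- x} - A C y e^{- x} - B^{2} e^{2 x} e^{2 y} + C^{2} e^{- 2 x}
So the left-hand side equals
  \frac{4 A^{2} B x^{2} y^{2} e^{x} e^{y}}{3} + A^{2} C x^{2} y^{2} e^{- x} - A^{2} x y^{2} + \frac{8 A B^{2} x y e^{2 x} e^{2 y}}{3} + \frac{14 A B C x y e^{y}}{3} + 3 A B x y e^{x} e^{y} - A B y e^{x} e^{y} + 2 A C^{2} x y e^{- 2 x} + A C x y e^{- x} - A C y e^{- x} + \frac{4 B^{3} e^{3 x} e^{3 y}}{3} + \frac{11 B^{2} C e^{x} e^{2 y}}{3} + 3 B^{2} e^{2 x} e^{2 y} + \frac{10 B C^{2} e^{- x} e^{y}}{3} + 4 B C e^{y} + C^{3} e^{- 3 x} + C^{2} e^{- 2 x}
This must equal f(x, y) identically; expanded, f = - \frac{32 x^{2} y^{2} e^{x} e^{y}}{3} - 8 x^{2} y^{2} e^{- x} - 4 x y^{2} - \frac{64 x y e^{2 x} e^{2 y}}{3} + 12 x y e^{x} e^{y} - \frac{112 x y e^{y}}{3} + 4 x y e^{- x} - 16 x y e^{- 2 x} - 4 y e^{x} e^{y} - 4 y e^{- x} - \frac{32 e^{3 x} e^{3 y}}{3} + 12 e^{2 x} e^{2 y} - \frac{88 e^{x} e^{2 y}}{3} + 16 e^{y} - \frac{80 e^{- x} e^{y}}{3} + 4 e^{- 2 x} - 8 e^{- 3 x}.
Matching coefficients of the independent functions:
(each divided by its leading coefficient; functions giving the same equation are listed together)
  [x y^{2}]:  A^{2} - 4 = 0
  [y e^{- x}, x y e^{- x}]:  A C - 4 = 0
  [e^{- x} e^{y}]:  B C^{2} + 8 = 0
  [e^{x} e^{2 y}]:  B^{2} C + 8 = 0
  [e^{2 x} e^{2 y}]:  B^{2} - 4 = 0
  [e^{3 x} e^{3 y}]:  B^{3} + 8 = 0
  [x y e^{- 2 x}]:  A C^{2} + 8 = 0
  [x y e^{y}]:  A B C + 8 = 0
  [x^{2} y^{2} e^{- x}]:  A^{2} C + 8 = 0
  [y e^{x} e^{y}, x y e^{x} e^{y}]:  A B - 4 = 0
  [x y e^{2 x} e^{2 y}]:  A B^{2} + 8 = 0
  [x^{2} y^{2} e^{x} e^{y}]:  A^{2} B + 8 = 0
  [e^{- 3 x}]:  C^{3} + 8 = 0
  [e^{- 2 x}]:  C^{2} - 4 = 0
  [e^{y}]:  B C - 4 = 0
Solving: A = -2, B = -2, C = -2.
Check against the point condition:
  u(0, 0) = -4  ⟹  B + C = -4  ✓
Hence u(x, y) = - 2 x y - 2 e^{x + y} - 2 e^{- x}.

Answer: u(x, y) = - 2 x y - 2 e^{x + y} - 2 e^{- x}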